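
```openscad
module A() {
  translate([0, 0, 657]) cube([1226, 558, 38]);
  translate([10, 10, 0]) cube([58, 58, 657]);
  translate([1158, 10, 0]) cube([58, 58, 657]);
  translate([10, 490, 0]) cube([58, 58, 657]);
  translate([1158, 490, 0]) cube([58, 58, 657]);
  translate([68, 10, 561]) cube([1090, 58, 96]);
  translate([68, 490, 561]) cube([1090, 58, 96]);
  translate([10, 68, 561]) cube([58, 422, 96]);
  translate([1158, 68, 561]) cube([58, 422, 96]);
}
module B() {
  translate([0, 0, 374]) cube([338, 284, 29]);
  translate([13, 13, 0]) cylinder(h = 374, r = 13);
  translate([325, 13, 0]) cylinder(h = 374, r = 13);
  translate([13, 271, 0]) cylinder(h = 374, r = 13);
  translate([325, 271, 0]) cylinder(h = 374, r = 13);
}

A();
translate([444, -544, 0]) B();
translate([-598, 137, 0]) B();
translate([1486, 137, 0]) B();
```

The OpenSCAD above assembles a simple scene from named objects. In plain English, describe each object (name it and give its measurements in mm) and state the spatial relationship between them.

A is a table: top 1226 mm (x) × 558 mm (y), 38 mm thick, upper face at z = 695 mm, on four 58×58 mm square legs, each inset 10 mm from the nearest pair of top edges, running from z = 0 to the bottom of the top. Four apron rails, 58 mm thick and 96 mm tall, run between adjacent legs with their top edges flush with the underside of the top and their outer faces flush with the legs' outer faces.

B is a four-legged stool. The seat is a 338×284×29 mm slab whose top surface is at z = 403 mm; four round legs, each 26 mm in diameter, run from the floor (z = 0) to the underside of the seat, each leg's axis is inset half a diameter from the nearest pair of seat edges (so the leg's bounding box is flush with the corner).

Three stools sit around the table at the −y, −x, +x sides.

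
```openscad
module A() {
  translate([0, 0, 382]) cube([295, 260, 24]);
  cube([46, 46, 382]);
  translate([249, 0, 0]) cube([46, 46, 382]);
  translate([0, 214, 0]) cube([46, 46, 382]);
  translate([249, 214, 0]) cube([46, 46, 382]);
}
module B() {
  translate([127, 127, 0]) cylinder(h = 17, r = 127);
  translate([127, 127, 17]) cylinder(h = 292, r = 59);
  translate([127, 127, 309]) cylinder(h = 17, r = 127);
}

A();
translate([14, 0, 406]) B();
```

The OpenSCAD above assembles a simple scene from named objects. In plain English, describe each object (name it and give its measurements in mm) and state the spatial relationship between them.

A is a four-legged stool. The seat is a 295×260×24 mm slab whose top surface is at z = 406 mm; four square legs, each 46×46 mm in cross-section, run from the floor (z = 0) to the underside of the seat, each flush with a corner of the seat.

B is a spool: two coaxial disc flanges of radius 127 mm and thickness 17 mm, joined by a core cylinder of radius 59 mm and height 292 mm. The lower flange rests on z = 0 and the three cylinders share a vertical axis.

The spool is on top of the stool.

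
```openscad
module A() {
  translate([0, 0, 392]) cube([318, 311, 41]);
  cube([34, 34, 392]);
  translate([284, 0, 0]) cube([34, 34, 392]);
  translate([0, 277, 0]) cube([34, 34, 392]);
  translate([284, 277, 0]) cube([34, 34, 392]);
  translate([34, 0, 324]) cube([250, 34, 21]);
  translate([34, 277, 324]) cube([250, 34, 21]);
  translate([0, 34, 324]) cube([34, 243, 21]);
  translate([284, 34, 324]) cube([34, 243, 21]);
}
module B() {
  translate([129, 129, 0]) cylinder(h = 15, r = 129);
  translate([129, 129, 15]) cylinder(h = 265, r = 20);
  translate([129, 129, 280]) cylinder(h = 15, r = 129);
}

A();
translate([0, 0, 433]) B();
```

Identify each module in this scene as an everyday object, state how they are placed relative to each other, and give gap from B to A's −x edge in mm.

The spool's min-x is at 0; the stool's min-x is 0; gap = 0 mm.

A is a stool. B is a spool. The spool is on top of the stool. The gap from the spool to the stool's −x edge is 0 mm.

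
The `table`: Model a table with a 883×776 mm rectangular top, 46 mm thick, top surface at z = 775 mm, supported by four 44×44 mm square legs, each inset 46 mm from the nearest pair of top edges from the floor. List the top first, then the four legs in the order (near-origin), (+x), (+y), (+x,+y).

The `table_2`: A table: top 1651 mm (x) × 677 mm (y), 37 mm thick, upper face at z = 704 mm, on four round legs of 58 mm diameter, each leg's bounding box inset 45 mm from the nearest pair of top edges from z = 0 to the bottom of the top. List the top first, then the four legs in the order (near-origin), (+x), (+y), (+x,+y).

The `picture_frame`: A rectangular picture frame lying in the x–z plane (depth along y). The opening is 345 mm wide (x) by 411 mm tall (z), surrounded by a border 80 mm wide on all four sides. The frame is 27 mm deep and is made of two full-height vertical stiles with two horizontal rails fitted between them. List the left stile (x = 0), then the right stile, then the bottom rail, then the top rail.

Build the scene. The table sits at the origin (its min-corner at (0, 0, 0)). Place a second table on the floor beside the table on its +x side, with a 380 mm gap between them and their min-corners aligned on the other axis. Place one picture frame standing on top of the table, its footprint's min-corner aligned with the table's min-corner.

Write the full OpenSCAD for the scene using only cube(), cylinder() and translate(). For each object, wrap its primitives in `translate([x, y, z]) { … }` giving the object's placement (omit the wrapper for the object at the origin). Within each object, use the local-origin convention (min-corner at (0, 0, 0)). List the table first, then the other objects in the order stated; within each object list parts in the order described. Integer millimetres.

translate([0, 0, 729]) cube([883, 776, 46]);
translate([46, 46, 0]) cube([44, 44, 729]);
translate([793, 46, 0]) cube([44, 44, 729]);
translate([46, 686, 0]) cube([44, 44, 729]);
translate([793, 686, 0]) cube([44, 44, 729]);
translate([1263, 0, 0]) {
  translate([0, 0, 667]) cube([1651, 677, 37]);
  translate([74, 74, 0]) cylinder(h = 667, r = 29);
  translate([1577, 74, 0]) cylinder(h = 667, r = 29);
  translate([74, 603, 0]) cylinder(h = 667, r = 29);
  translate([1577, 603, 0]) cylinder(h = 667, r = 29);
}
translate([0, 0, 775]) {
  cube([80, 27, 571]);
  translate([425, 0, 0]) cube([80, 27, 571]);
  translate([80, 0, 0]) cube([345, 27, 80]);
  translate([80, 0, 491]) cube([345, 27, 80]);
}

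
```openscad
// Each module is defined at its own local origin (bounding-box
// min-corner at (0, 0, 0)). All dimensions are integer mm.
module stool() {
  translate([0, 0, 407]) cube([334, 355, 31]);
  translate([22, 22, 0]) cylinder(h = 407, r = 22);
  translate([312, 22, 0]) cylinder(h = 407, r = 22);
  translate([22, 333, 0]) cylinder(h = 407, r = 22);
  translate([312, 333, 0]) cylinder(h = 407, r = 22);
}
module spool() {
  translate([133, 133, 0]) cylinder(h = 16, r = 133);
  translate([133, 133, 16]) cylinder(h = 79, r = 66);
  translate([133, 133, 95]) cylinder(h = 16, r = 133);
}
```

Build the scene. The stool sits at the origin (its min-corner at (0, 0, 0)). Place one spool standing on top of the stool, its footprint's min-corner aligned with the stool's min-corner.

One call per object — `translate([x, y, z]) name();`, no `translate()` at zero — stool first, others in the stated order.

stool();
translate([0, 0, 438]) spool();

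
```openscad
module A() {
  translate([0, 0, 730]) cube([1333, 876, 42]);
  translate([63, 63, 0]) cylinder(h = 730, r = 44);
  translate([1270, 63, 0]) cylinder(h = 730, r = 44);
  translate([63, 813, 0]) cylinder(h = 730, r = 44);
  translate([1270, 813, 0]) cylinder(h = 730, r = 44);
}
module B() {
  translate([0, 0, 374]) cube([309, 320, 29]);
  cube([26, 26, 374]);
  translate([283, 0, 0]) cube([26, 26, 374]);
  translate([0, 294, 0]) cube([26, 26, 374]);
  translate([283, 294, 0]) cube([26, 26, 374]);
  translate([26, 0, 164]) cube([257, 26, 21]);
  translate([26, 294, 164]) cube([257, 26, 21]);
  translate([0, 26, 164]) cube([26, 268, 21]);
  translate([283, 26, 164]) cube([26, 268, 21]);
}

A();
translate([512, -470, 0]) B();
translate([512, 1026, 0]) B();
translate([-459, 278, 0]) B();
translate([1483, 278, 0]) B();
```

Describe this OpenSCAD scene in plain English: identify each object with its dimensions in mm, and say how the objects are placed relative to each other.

A is a table with a 1333×876 mm rectangular top, 42 mm thick, top surface at z = 772 mm, supported by four round legs of 88 mm diameter, each leg's bounding box inset 19 mm from the nearest pair of top edges, running from the floor.

B is a simple wooden stool: a rectangular seat 309 mm (x) by 320 mm (y), 29 mm thick, top face at z = 403 mm, on four square legs, each 26×26 mm in cross-section. The legs rest on z = 0, each flush with a corner of the seat. Four stretchers, 26 mm wide and 21 mm tall, connect adjacent legs with their undersides at z = 164 mm, each running between the inner faces of the legs it joins and aligned with the legs' outer faces on the other axis.

Four stools sit around the table at the −y, +y, −x, +x sides.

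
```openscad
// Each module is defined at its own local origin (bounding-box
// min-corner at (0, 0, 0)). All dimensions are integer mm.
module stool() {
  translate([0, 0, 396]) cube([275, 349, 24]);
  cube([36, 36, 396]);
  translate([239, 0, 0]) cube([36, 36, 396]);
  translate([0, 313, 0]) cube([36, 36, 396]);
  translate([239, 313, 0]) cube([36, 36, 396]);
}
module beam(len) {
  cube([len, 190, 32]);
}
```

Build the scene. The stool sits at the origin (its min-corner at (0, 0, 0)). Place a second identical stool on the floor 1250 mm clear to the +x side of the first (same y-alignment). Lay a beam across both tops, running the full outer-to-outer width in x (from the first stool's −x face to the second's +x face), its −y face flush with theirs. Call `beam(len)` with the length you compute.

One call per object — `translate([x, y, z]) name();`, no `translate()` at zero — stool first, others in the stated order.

stool();
translate([1525, 0, 0]) stool();
translate([0, 0, 420]) beam(1800);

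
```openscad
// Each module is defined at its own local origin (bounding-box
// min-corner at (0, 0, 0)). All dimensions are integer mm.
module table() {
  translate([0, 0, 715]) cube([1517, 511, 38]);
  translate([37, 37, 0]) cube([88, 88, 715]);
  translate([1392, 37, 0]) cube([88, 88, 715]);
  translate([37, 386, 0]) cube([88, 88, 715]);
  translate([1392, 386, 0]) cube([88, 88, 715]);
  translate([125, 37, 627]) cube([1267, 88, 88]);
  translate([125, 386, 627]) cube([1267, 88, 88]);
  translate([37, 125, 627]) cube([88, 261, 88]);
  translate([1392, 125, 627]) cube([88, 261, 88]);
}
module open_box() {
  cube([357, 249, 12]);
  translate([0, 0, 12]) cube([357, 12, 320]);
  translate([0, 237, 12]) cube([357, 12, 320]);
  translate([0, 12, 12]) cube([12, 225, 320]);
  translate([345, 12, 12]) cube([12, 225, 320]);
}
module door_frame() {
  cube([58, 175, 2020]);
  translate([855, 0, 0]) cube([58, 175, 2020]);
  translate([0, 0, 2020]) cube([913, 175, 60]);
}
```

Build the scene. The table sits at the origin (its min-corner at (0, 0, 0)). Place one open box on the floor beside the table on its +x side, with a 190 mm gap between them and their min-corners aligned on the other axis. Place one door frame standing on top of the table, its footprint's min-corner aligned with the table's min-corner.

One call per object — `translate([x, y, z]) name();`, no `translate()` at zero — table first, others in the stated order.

table();
translate([1707, 0, 0]) open_box();
translate([0, 0, 753]) door_frame();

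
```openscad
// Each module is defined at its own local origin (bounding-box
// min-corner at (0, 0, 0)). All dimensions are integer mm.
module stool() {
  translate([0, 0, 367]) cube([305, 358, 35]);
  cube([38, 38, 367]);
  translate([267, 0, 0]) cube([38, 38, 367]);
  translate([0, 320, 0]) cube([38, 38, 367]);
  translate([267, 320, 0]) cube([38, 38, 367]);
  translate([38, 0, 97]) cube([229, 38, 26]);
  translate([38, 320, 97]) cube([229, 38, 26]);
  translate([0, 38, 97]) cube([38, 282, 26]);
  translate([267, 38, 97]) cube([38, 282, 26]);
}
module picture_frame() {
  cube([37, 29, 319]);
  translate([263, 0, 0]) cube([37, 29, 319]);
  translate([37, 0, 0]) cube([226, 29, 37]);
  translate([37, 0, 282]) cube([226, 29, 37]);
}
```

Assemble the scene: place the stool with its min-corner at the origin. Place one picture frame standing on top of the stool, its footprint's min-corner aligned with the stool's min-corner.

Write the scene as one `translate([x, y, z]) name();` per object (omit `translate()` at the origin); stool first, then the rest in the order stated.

stool();
translate([0, 0, 402]) picture_frame();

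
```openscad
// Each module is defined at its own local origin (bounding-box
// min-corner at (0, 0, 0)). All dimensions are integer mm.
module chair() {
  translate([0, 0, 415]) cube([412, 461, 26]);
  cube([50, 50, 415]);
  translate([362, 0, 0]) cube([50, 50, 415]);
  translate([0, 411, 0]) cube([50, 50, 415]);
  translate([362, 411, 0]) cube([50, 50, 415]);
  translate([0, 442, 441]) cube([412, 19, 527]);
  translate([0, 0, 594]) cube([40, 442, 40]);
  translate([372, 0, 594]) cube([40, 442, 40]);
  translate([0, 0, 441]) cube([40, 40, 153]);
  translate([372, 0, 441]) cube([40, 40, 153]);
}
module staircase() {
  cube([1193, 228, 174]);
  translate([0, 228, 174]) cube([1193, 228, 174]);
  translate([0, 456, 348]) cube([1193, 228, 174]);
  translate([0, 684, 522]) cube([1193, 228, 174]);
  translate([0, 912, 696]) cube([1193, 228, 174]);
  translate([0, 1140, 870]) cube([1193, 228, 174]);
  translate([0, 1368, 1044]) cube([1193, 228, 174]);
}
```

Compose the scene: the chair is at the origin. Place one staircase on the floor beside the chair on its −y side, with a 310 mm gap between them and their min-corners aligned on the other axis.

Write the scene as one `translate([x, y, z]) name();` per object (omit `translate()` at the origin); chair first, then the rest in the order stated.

chair();
translate([0, -1906, 0]) staircase();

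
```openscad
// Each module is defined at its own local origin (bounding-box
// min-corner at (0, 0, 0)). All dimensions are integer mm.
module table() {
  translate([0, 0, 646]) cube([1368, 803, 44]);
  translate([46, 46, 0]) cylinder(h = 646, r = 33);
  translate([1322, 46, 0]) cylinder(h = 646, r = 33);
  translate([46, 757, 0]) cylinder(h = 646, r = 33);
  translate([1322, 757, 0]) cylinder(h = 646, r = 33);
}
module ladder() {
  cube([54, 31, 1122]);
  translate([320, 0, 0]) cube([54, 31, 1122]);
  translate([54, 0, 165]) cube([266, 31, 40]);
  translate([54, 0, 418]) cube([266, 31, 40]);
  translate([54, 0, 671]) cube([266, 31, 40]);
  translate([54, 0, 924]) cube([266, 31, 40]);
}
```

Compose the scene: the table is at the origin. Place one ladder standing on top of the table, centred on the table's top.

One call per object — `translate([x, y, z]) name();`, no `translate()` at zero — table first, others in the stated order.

table();
translate([497, 386, 690]) ladder();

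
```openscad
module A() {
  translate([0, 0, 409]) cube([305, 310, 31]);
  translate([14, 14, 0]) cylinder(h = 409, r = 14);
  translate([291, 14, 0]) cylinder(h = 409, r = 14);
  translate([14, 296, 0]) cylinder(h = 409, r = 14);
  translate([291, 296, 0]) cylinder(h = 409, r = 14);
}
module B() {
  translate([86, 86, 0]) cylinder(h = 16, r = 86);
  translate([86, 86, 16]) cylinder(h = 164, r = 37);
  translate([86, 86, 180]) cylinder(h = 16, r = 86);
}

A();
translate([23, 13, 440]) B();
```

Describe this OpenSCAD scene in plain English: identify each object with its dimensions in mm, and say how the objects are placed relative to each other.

A is a simple wooden stool: a rectangular seat 305 mm (x) by 310 mm (y), 31 mm thick, top face at z = 440 mm, on four round legs, each 28 mm in diameter. The legs rest on z = 0, each leg's axis is inset half a diameter from the nearest pair of seat edges (so the leg's bounding box is flush with the corner).

B is a spool: two coaxial disc flanges of radius 86 mm and thickness 16 mm, joined by a core cylinder of radius 37 mm and height 164 mm. The lower flange rests on z = 0 and the three cylinders share a vertical axis.

The spool is on top of the stool.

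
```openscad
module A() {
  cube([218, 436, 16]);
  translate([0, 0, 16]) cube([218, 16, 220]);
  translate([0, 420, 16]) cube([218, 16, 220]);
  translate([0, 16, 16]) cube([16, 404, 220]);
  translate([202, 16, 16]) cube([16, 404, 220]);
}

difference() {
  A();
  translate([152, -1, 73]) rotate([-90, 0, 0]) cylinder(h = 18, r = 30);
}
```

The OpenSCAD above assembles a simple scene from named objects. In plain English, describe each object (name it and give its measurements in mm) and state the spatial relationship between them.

A is an open storage box with external size 218×436×236 mm and wall thickness 16 mm (the base is also 16 mm thick). The base covers the whole footprint; the four walls stand on the base, with the y-facing walls full-width and the x-facing walls fitting between their inner faces.

The open box has a circular hole of radius 30 mm through its front wall, centred at (x = 152, z = 73).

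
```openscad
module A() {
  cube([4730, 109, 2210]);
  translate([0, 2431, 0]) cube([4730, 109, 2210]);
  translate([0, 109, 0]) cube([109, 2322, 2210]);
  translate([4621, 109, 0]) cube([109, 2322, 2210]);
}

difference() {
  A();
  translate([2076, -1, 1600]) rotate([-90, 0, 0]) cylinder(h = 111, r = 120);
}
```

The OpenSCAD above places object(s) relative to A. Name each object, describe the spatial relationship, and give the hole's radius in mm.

A is a house frame. The house frame has a circular hole through its front wall. The hole's radius is 120 mm.

The subtracted cylinder has r = 120 mm.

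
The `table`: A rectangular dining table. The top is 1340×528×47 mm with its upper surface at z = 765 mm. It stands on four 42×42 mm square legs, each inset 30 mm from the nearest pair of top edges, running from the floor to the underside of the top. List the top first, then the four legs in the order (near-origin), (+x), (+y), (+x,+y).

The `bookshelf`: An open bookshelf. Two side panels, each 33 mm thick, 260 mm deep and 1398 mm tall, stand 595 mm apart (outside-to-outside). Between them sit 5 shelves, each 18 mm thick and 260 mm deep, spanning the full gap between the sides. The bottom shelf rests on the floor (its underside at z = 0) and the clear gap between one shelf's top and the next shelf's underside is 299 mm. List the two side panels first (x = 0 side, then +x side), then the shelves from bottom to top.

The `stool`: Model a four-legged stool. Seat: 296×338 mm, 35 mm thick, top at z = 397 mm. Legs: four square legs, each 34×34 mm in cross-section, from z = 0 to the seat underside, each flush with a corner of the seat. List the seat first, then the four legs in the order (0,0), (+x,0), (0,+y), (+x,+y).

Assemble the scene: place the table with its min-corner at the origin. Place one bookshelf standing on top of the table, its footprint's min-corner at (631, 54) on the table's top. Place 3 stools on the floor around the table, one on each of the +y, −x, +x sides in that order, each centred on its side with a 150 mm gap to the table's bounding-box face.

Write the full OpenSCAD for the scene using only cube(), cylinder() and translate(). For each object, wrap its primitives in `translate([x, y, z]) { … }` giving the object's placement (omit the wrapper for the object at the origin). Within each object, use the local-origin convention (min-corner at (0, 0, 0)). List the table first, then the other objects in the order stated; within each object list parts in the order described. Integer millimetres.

translate([0, 0, 718]) cube([1340, 528, 47]);
translate([30, 30, 0]) cube([42, 42, 718]);
translate([1268, 30, 0]) cube([42, 42, 718]);
translate([30, 456, 0]) cube([42, 42, 718]);
translate([1268, 456, 0]) cube([42, 42, 718]);
translate([631, 54, 765]) {
  cube([33, 260, 1398]);
  translate([562, 0, 0]) cube([33, 260, 1398]);
  translate([33, 0, 0]) cube([529, 260, 18]);
  translate([33, 0, 317]) cube([529, 260, 18]);
  translate([33, 0, 634]) cube([529, 260, 18]);
  translate([33, 0, 951]) cube([529, 260, 18]);
  translate([33, 0, 1268]) cube([529, 260, 18]);
}
translate([522, 678, 0]) {
  translate([0, 0, 362]) cube([296, 338, 35]);
  cube([34, 34, 362]);
  translate([262, 0, 0]) cube([34, 34, 362]);
  translate([0, 304, 0]) cube([34, 34, 362]);
  translate([262, 304, 0]) cube([34, 34, 362]);
}
translate([-446, 95, 0]) {
  translate([0, 0, 362]) cube([296, 338, 35]);
  cube([34, 34, 362]);
  translate([262, 0, 0]) cube([34, 34, 362]);
  translate([0, 304, 0]) cube([34, 34, 362]);
  translate([262, 304, 0]) cube([34, 34, 362]);
}
translate([1490, 95, 0]) {
  translate([0, 0, 362]) cube([296, 338, 35]);
  cube([34, 34, 362]);
  translate([262, 0, 0]) cube([34, 34, 362]);
  translate([0, 304, 0]) cube([34, 34, 362]);
  translate([262, 304, 0]) cube([34, 34, 362]);
}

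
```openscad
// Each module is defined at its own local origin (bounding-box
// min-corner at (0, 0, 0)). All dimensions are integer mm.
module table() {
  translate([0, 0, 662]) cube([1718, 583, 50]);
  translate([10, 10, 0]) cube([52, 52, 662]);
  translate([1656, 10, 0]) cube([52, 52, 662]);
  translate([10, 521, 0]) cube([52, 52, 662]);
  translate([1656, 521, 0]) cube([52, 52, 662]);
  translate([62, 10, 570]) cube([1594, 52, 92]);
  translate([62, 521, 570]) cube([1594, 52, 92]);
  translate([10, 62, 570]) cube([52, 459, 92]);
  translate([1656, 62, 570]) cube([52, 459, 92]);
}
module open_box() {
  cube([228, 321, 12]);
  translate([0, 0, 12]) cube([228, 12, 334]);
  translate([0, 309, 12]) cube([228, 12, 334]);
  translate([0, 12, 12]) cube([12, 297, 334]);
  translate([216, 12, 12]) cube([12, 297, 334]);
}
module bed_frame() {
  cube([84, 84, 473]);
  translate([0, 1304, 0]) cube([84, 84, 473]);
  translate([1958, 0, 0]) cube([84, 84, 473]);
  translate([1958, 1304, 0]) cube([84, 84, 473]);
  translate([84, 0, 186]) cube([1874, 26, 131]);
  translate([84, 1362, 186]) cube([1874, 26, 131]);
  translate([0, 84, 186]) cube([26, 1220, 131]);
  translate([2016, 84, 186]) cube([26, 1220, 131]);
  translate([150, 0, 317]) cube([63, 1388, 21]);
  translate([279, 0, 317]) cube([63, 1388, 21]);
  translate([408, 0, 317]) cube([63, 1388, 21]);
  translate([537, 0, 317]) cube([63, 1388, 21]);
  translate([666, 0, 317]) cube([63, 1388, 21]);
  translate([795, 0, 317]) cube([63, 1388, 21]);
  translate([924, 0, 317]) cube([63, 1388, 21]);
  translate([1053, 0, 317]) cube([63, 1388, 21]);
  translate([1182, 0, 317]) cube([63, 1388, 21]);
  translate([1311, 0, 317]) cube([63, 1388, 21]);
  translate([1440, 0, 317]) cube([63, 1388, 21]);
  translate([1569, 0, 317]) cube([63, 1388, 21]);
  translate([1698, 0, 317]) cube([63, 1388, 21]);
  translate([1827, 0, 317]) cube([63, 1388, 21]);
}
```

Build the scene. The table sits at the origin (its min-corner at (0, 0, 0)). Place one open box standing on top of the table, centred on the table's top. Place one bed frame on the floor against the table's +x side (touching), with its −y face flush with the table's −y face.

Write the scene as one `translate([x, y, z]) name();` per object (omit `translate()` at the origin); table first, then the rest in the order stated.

table();
translate([745, 131, 712]) open_box();
translate([1718, 0, 0]) bed_frame();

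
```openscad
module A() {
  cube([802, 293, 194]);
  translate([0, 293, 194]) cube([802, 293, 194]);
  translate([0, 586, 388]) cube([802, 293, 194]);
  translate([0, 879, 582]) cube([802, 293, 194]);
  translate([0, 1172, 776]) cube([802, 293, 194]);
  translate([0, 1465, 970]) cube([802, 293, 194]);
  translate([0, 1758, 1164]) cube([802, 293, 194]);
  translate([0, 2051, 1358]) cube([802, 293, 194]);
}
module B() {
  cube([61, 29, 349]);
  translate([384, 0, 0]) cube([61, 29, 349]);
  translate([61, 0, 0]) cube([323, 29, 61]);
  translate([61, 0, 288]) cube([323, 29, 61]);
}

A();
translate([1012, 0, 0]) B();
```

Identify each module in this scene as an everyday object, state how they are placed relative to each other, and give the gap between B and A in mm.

A is a staircase. B is a picture frame. The picture frame is on the floor beside the staircase on its +x side. The gap between the picture frame and the staircase is 210 mm.

The picture frame's nearest face is 210 mm from the staircase's +x face.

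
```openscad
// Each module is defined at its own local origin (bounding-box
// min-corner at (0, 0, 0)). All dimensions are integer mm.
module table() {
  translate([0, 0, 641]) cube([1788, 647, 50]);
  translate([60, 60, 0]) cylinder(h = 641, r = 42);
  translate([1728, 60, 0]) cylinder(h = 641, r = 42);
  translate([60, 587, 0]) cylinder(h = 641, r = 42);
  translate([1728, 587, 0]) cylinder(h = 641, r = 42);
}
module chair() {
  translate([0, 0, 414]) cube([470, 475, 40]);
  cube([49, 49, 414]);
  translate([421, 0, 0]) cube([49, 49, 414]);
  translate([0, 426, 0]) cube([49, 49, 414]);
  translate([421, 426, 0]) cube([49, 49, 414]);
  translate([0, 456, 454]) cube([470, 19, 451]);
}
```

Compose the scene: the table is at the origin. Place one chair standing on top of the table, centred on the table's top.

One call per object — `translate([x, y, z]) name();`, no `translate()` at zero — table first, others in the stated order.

table();
translate([659, 86, 691]) chair();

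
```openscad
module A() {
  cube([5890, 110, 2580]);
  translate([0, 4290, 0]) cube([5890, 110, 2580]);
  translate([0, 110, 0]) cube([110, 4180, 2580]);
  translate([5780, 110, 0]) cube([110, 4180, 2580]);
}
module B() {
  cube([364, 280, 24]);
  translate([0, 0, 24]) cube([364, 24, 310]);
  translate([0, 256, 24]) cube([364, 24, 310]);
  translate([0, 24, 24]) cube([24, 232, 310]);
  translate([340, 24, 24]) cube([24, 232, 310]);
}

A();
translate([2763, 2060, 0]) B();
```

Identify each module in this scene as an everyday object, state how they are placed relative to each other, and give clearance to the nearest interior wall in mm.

A is a house frame. B is an open box. The open box sits inside the house frame, centred. The clearance to the nearest interior wall is 1950 mm.

Clearances: x = 2653, y = 1950; minimum 1950 mm.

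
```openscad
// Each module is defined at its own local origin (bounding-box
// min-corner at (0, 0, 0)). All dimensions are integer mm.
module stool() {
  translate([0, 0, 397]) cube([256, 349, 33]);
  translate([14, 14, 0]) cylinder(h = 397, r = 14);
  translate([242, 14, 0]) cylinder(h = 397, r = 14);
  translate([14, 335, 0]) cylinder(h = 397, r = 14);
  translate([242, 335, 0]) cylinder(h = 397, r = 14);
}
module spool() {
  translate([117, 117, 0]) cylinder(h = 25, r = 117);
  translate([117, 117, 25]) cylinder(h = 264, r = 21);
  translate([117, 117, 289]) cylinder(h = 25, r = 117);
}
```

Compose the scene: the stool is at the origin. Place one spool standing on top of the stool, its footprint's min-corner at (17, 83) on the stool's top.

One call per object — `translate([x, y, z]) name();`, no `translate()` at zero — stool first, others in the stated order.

stool();
translate([17, 83, 430]) spool();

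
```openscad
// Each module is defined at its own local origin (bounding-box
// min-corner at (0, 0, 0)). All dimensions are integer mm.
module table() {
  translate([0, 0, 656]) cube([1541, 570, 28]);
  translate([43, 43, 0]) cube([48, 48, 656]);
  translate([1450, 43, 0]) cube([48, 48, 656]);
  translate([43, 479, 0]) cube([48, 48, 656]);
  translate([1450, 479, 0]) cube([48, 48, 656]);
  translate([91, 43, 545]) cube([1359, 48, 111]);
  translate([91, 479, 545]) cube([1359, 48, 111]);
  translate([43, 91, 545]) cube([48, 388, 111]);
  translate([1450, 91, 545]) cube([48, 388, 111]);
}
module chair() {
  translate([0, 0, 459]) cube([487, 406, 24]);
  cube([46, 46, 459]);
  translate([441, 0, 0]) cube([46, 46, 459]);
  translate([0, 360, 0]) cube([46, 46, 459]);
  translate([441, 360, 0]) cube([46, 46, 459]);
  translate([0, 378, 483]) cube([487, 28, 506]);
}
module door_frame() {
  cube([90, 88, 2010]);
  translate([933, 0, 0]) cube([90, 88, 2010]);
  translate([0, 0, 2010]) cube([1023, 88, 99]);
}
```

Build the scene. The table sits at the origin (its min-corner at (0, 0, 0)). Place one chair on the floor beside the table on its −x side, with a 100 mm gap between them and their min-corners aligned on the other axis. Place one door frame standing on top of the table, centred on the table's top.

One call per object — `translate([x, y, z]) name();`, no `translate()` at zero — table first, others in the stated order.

table();
translate([-587, 0, 0]) chair();
translate([259, 241, 684]) door_frame();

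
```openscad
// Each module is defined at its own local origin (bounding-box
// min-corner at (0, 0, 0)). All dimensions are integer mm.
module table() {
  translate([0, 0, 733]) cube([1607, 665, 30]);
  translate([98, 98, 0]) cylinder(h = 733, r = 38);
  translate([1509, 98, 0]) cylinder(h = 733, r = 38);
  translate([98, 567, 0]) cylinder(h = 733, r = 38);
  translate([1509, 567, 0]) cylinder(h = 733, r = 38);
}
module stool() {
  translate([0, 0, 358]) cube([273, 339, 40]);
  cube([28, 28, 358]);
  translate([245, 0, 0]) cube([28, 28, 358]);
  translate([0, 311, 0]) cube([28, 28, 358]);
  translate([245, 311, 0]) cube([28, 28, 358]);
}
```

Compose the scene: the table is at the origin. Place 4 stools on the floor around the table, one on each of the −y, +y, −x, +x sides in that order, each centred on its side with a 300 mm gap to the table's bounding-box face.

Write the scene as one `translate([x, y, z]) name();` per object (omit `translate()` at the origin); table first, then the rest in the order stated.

table();
translate([667, -639, 0]) stool();
translate([667, 965, 0]) stool();
translate([-573, 163, 0]) stool();
translate([1907, 163, 0]) stool();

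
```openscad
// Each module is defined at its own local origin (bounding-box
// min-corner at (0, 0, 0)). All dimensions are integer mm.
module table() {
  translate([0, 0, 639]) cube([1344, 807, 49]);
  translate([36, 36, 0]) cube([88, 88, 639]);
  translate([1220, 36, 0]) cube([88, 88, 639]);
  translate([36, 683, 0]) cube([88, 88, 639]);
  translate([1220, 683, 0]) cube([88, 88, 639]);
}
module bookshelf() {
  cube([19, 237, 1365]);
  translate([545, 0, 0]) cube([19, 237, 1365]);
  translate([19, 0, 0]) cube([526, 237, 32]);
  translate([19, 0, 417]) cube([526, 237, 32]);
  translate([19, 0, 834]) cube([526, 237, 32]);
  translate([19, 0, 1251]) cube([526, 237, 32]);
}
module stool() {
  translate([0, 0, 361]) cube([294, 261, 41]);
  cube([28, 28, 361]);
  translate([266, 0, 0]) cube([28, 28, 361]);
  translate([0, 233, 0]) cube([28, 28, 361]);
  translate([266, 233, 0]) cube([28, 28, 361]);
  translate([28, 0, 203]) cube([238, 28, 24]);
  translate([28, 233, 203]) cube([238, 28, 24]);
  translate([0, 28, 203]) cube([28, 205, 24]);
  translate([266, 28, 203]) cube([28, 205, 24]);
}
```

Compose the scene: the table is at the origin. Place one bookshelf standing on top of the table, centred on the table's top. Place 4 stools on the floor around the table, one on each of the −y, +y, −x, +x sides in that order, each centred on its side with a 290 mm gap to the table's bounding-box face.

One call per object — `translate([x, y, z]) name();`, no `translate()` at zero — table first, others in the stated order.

table();
translate([390, 285, 688]) bookshelf();
translate([525, -551, 0]) stool();
translate([525, 1097, 0]) stool();
translate([-584, 273, 0]) stool();
translate([1634, 273, 0]) stool();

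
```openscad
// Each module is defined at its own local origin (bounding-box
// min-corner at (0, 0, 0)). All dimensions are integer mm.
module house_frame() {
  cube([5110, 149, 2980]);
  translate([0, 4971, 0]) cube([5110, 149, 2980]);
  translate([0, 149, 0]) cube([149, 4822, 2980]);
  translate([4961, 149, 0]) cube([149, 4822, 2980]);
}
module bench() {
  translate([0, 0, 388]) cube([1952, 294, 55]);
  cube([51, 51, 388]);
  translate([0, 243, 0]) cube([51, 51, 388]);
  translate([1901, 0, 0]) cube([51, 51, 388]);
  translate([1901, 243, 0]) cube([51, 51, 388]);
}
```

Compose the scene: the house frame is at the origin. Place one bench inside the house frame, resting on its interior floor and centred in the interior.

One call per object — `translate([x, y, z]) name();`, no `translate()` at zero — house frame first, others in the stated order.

house_frame();
translate([1579, 2413, 0]) bench();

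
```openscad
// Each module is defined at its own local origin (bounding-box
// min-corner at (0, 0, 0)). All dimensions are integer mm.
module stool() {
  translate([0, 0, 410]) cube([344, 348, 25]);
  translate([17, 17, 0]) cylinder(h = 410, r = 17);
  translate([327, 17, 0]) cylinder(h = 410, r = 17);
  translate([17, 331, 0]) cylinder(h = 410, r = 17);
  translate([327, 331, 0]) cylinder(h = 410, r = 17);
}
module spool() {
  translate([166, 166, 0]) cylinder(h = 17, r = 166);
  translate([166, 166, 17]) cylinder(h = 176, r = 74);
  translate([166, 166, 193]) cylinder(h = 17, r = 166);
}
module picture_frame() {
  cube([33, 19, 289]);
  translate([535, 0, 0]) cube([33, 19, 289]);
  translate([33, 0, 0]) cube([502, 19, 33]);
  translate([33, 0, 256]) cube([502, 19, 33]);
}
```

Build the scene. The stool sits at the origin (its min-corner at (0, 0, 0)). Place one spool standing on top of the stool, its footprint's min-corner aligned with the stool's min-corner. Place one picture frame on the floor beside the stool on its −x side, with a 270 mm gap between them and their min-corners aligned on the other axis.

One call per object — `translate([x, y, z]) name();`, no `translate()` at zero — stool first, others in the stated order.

stool();
translate([0, 0, 435]) spool();
translate([-838, 0, 0]) picture_frame();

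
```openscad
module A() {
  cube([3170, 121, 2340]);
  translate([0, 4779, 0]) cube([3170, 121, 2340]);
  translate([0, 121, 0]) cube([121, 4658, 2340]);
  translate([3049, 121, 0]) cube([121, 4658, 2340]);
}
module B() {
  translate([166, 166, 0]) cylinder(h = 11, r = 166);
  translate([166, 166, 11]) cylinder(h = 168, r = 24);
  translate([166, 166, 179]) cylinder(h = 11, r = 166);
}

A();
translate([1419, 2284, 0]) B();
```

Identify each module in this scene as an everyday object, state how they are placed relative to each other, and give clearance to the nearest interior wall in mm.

A is a house frame. B is a spool. The spool sits inside the house frame, centred. The clearance to the nearest interior wall is 1298 mm.

Clearances: x = 1298, y = 2163; minimum 1298 mm.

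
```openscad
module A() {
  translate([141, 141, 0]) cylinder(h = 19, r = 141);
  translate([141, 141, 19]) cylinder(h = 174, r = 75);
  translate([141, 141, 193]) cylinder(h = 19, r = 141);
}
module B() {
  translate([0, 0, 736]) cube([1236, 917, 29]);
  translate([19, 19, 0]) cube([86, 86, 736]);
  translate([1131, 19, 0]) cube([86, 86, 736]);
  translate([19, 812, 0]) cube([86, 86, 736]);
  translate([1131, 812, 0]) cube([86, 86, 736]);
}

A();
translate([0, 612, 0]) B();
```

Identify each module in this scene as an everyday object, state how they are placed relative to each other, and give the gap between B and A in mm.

A is a spool. B is a table. The table is on the floor beside the spool on its +y side. The gap between the table and the spool is 330 mm.

The table's nearest face is 330 mm from the spool's +y face.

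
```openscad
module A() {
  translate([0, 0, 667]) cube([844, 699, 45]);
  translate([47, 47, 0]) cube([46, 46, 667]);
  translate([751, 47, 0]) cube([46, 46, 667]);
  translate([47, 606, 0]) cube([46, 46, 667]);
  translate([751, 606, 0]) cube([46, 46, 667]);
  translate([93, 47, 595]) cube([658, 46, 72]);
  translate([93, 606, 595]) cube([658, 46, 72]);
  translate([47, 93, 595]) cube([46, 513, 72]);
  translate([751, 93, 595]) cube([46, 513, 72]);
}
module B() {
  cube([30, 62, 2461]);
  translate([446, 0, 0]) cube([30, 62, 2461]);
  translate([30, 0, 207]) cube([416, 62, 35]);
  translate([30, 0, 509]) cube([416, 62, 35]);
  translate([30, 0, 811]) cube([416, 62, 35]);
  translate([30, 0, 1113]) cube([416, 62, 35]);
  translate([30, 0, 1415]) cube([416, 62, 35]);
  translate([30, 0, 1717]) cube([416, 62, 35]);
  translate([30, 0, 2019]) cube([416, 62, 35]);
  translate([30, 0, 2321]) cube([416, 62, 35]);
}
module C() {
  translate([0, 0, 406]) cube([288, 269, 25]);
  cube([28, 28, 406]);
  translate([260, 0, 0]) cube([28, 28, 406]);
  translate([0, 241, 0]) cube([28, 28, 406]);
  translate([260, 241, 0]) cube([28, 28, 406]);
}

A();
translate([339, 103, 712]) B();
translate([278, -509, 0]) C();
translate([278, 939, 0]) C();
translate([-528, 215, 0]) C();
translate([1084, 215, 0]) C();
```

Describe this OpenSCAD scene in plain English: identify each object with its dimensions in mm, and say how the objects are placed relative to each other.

A is a table: top 844 mm (x) × 699 mm (y), 45 mm thick, upper face at z = 712 mm, on four 46×46 mm square legs, each inset 47 mm from the nearest pair of top edges, running from z = 0 to the bottom of the top. Four apron rails, 46 mm thick and 72 mm tall, run between adjacent legs with their top edges flush with the underside of the top and their outer faces flush with the legs' outer faces.

B is a straight ladder. Two 30×62 mm vertical rails, 2461 mm tall, stand 476 mm apart (outside-to-outside) with their front faces coplanar on the −y side. 8 rungs, each 62 mm deep and 35 mm tall, span between the inner faces of the rails, front faces flush with the rails. The lowest rung's underside is at z = 207 mm and rungs are spaced 302 mm apart (underside to underside).

C is a four-legged stool. The seat is a 288×269×25 mm slab whose top surface is at z = 431 mm; four square legs, each 28×28 mm in cross-section, run from the floor (z = 0) to the underside of the seat, each flush with a corner of the seat.

The ladder is on top of the table. Four stools sit around the table at the −y, +y, −x, +x sides.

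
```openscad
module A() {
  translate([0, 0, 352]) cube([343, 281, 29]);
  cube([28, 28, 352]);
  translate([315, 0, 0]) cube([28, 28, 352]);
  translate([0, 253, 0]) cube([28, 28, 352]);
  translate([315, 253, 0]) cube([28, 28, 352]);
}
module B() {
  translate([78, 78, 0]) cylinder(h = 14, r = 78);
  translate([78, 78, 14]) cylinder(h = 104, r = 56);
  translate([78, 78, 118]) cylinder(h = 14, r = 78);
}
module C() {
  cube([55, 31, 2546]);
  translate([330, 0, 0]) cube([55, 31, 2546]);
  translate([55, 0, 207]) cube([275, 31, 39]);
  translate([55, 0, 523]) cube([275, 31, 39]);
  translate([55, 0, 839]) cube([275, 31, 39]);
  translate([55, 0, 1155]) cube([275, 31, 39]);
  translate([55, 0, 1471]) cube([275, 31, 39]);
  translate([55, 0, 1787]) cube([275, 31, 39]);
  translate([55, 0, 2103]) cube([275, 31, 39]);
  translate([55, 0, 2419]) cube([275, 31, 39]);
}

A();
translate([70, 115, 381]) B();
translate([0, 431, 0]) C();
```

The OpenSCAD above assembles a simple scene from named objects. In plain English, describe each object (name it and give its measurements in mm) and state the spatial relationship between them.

A is a simple wooden stool: a rectangular seat 343 mm (x) by 281 mm (y), 29 mm thick, top face at z = 381 mm, on four square legs, each 28×28 mm in cross-section. The legs rest on z = 0, each flush with a corner of the seat.

B is a spool: two coaxial disc flanges of radius 78 mm and thickness 14 mm, joined by a core cylinder of radius 56 mm and height 104 mm. The lower flange rests on z = 0 and the three cylinders share a vertical axis.

C is a straight ladder. Two 55×31 mm vertical rails, 2546 mm tall, stand 385 mm apart (outside-to-outside) with their front faces coplanar on the −y side. 8 rungs, each 31 mm deep and 39 mm tall, span between the inner faces of the rails, front faces flush with the rails. The lowest rung's underside is at z = 207 mm and rungs are spaced 316 mm apart (underside to underside).

The spool is on top of the stool. The ladder is on the floor beside the stool on its +y side.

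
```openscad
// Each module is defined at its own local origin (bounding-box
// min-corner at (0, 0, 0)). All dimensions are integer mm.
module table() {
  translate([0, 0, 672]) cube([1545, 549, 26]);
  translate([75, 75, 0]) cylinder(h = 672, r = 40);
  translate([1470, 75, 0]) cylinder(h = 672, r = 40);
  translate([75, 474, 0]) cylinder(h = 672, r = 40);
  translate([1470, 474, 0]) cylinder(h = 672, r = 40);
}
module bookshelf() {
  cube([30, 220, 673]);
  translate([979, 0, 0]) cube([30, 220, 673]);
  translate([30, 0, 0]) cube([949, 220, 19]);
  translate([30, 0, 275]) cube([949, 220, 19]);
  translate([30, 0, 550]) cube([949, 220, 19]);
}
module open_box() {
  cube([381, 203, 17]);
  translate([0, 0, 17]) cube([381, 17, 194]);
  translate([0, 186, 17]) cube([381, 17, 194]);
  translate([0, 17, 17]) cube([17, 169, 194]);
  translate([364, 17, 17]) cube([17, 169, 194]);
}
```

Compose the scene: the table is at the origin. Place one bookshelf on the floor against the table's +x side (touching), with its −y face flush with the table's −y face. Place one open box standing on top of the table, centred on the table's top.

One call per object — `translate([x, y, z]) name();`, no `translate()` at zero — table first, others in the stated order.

table();
translate([1545, 0, 0]) bookshelf();
translate([582, 173, 698]) open_box();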